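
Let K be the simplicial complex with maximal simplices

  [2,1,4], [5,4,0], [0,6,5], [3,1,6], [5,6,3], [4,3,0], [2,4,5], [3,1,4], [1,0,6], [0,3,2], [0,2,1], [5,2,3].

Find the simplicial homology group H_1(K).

K has 7 vertices, 18 edges, 12 triangles.
rank ∂_1 = 6, rank ∂_2 = 12 ⇒ b_1 = 18 − 6 − 12 = 0; ∂_2 has invariant factor(s) [2] giving torsion. So H_1 = Z/2.

H_1 = Z/2.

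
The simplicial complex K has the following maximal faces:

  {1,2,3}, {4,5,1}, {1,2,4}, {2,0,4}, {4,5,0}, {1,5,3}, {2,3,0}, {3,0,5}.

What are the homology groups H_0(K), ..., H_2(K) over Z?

H_0 ≅ Z,  H_1 = 0,  H_2 ≅ Z.

Order the vertices as 0 < 1 < 2 < 3 < 4 < 5. Listing each simplex with vertices in this order, K has dimension 2 with simplices:

  0-simplices (6): [0], [1], [2], [3], [4], [5]
  1-simplices (12): [0,2], [0,3], [0,4], [0,5], [1,2], [1,3], [1,4], [1,5], [2,3], [2,4], [3,5], [4,5]
  2-simplices (8): [0,2,3], [0,2,4], [0,3,5], [0,4,5], [1,2,3], [1,2,4], [1,3,5], [1,4,5]

Hence C_0 ≅ Z^6, C_1 ≅ Z^12, C_2 ≅ Z^8.

∂_1: C_1 → C_0 sends each edge [p,q] (with p < q) to q − p.
The 6×12 boundary matrix has rank 5 and Smith normal form diag(1,1,1,1,1).

The boundary map ∂_2: C_2 → C_1 sends each 2-simplex [p,q,r] to [q,r] − [p,r] + [p,q]. For instance
  ∂[0,3,5] = [3,5] − [0,5] + [0,3],
  ∂[1,3,5] = [3,5] − [1,5] + [1,3].
The 12×8 boundary matrix has rank 7 and Smith normal form diag(1,1,1,1,1,1,1).

From H_k ≅ ker(∂_k) / im(∂_{k+1}) we obtain:

  H_0: rank C_0 − rank ∂_1 = 6 − 5 = 1, and the invariant factors of ∂_1 are all 1, so H_0 ≅ Z.
  H_1: rank ker ∂_1 − rank ∂_2 = (12 − 5) − 7 = 0, and the invariant factors of ∂_2 are all 1, so H_1 ≅ 0.
  H_2: rank ker ∂_2 − rank ∂_3 = (8 − 7) − 0 = 1, and there is no ∂_3, so H_2 ≅ Z.

(K is a triangulation of the 2-sphere S^2.)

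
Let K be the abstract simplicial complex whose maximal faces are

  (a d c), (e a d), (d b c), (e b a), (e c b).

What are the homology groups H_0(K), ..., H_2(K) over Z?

Order the vertices as a < b < c < d < e. Listing each simplex with vertices in this order, K has dimension 2 with simplices:

  0-simplices (5): a, b, c, d, e
  1-simplices (10): ab, ac, ad, ae, bc, bd, be, cd, ce, de
  2-simplices (5): abe, acd, ade, bcd, bce

giving chain groups C_0 ≅ Z^5, C_1 ≅ Z^10, C_2 ≅ Z^5.

The boundary map ∂_1: C_1 → C_0 sends each edge [p,q] (with p < q) to q − p. For instance
  ∂cd = d − c.
The resulting 5×10 matrix has rank 4, and its Smith normal form has invariant factors (1,1,1,1).

The boundary map ∂_2: C_2 → C_1 sends each 2-simplex [p,q,r] to [q,r] − [p,r] + [p,q]. For instance
  ∂acd = cd − ad + ac,
  ∂ade = de − ae + ad.
The resulting 10×5 matrix has rank 5, and its Smith normal form has invariant factors (1,1,1,1,1).

Now H_k = ker ∂_k / im ∂_{k+1}, so:

  H_0: rank C_0 − rank ∂_1 = 5 − 4 = 1, and the invariant factors of ∂_1 are all 1, so H_0 = Z.
  H_1: rank ker ∂_1 − rank ∂_2 = (10 − 4) − 5 = 1, and the invariant factors of ∂_2 are all 1, so H_1 = Z.
  H_2: rank ker ∂_2 − rank ∂_3 = (5 − 5) − 0 = 0, and there is no ∂_3, so H_2 = 0.

As a check, the Euler characteristic is 5 − 10 + 5 = 0, which agrees with 1 − 1 + 0 = 0.
(K is a triangulation of the Möbius band.)

H_0 ≅ Z,  H_1 ≅ Z,  H_2 = 0.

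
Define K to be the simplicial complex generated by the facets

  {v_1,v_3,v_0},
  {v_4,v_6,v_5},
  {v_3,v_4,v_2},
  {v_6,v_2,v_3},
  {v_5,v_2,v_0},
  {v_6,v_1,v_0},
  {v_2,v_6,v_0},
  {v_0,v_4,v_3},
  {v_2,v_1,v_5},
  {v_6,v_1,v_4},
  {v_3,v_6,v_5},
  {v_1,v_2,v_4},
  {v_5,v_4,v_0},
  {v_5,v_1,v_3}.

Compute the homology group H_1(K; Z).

Fix the vertex order v_0 < v_1 < v_2 < v_3 < v_4 < v_5 < v_6 and write every simplex with vertices in increasing order. Then dim K = 2 and the simplices of K are:

  0-simplices (7): [v_0], [v_1], [v_2], [v_3], [v_4], [v_5], [v_6]
  1-simplices (21): (21 of them)
  2-simplices (14): (14 of them)

Hence C_0 ≅ Z^7, C_1 ≅ Z^21, C_2 ≅ Z^14.

Boundary ∂_1: C_1 → C_0 maps an edge to its endpoints' difference, ∂[p,q] = q − p. For instance
  ∂[v_3,v_5] = [v_5] − [v_3].
This gives a 7×21 integer matrix of rank 6; reducing to Smith normal form yields diagonal entries (1,1,1,1,1,1).

∂_2: C_2 → C_1 maps a triangle to the signed sum of its edges. For instance
  ∂[v_0,v_1,v_3] = [v_1,v_3] − [v_0,v_3] + [v_0,v_1],
  ∂[v_1,v_2,v_5] = [v_2,v_5] − [v_1,v_5] + [v_1,v_2].
The 21×14 boundary matrix has rank 13 and Smith normal form diag(1,1,1,1,1,1,1,1,1,1,1,1,1).

From H_k ≅ ker(∂_k) / im(∂_{k+1}) we obtain:

  H_1: rank ker ∂_1 − rank ∂_2 = (21 − 6) − 13 = 2, and the invariant factors of ∂_2 are all 1, so H_1 ≅ Z^2.

H_1 ≅ Z^2.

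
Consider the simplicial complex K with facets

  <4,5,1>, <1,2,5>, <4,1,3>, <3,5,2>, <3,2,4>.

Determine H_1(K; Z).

K has 5 vertices, 10 edges, 5 triangles.
rank ∂_1 = 4, rank ∂_2 = 5 ⇒ b_1 = 10 − 4 − 5 = 1; all invariant factors of ∂_2 are 1 so no torsion. So H_1 ≅ Z.

H_1 ≅ Z.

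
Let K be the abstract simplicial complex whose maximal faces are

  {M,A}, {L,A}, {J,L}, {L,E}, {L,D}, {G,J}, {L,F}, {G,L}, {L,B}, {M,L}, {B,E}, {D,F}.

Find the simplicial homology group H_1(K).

H_1 = Z^4.

We work with the vertex ordering A < B < D < E < F < G < J < L < M. The simplices of K, each written with vertices in increasing order, are:

  0-simplices (9): A, B, D, E, F, G, J, L, M
  1-simplices (12): AL, AM, BE, BL, DF, DL, EL, FL, GJ, GL, JL, LM

so the chain groups are C_0 ≅ Z^9, C_1 ≅ Z^12.

Boundary ∂_1: C_1 → C_0 sends each edge [p,q] (with p < q) to q − p. For instance
  ∂LM = M − L.
This gives a 9×12 integer matrix of rank 8; reducing to Smith normal form yields diagonal entries (1,1,1,1,1,1,1,1).

Reading off H_k = ker ∂_k / im ∂_{k+1}:

  H_1: rank ker ∂_1 − rank ∂_2 = (12 − 8) − 0 = 4, and there is no ∂_2, so H_1 ≅ Z^4.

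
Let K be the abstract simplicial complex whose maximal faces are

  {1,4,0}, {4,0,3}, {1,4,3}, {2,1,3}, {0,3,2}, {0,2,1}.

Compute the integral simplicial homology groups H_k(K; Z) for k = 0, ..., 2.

Take the total order 0 < 1 < 2 < 3 < 4 on the vertex set. Then K (dimension 2) consists of the simplices:

  0-simplices (5): [0], [1], [2], [3], [4]
  1-simplices (9): [0,1], [0,2], [0,3], [0,4], [1,2], [1,3], [1,4], [2,3], [3,4]
  2-simplices (6): [0,1,2], [0,1,4], [0,2,3], [0,3,4], [1,2,3], [1,3,4]

giving chain groups C_0 ≅ Z^5, C_1 ≅ Z^9, C_2 ≅ Z^6.

The boundary map ∂_1: C_1 → C_0 sends each edge [p,q] (with p < q) to q − p. For instance
  ∂[1,2] = [2] − [1].
As a 5×9 matrix over Z this has rank 4, with invariant factors (1,1,1,1).

Boundary ∂_2: C_2 → C_1 sends each 2-simplex [p,q,r] to [q,r] − [p,r] + [p,q]. For instance
  ∂[0,1,4] = [1,4] − [0,4] + [0,1],
  ∂[0,2,3] = [2,3] − [0,3] + [0,2].
This gives a 9×6 integer matrix of rank 5; reducing to Smith normal form yields diagonal entries (1,1,1,1,1).

From H_k ≅ ker(∂_k) / im(∂_{k+1}) we obtain:

  H_0: rank C_0 − rank ∂_1 = 5 − 4 = 1, and the invariant factors of ∂_1 are all 1, so H_0 ≅ Z.
  H_1: rank ker ∂_1 − rank ∂_2 = (9 − 4) − 5 = 0, and the invariant factors of ∂_2 are all 1, so H_1 ≅ 0.
  H_2: rank ker ∂_2 − rank ∂_3 = (6 − 5) − 0 = 1, and there is no ∂_3, so H_2 ≅ Z.

As a check, the Euler characteristic is 5 − 9 + 6 = 2, which agrees with 1 − 0 + 1 = 2.
(K is a triangulation of the 2-sphere S^2.)

H_0 = Z,  H_1 = 0,  H_2 = Z.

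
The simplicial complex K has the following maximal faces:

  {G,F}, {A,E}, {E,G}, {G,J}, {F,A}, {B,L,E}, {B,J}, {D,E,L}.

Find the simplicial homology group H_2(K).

H_2 ≅ 0.

We work with the vertex ordering A < B < D < E < F < G < J < L. The simplices of K, each written with vertices in increasing order, are:

  0-simplices (8): A, B, D, E, F, G, J, L
  1-simplices (11): AE, AF, BE, BJ, BL, DE, DL, EG, EL, FG, GJ
  2-simplices (2): BEL, DEL

Hence C_0 ≅ Z^8, C_1 ≅ Z^11, C_2 ≅ Z^2.

Boundary ∂_1: C_1 → C_0 is given by ∂[p,q] = [q] − [p].
The resulting 8×11 matrix has rank 7, and its Smith normal form has invariant factors (1,1,1,1,1,1,1).

Boundary ∂_2: C_2 → C_1 sends each 2-simplex [p,q,r] to [q,r] − [p,r] + [p,q]. For instance
  ∂BEL = EL − BL + BE,
  ∂DEL = EL − DL + DE.
This gives a 11×2 integer matrix of rank 2; reducing to Smith normal form yields diagonal entries (1,1).

Reading off H_k = ker ∂_k / im ∂_{k+1}:

  H_2: rank ker ∂_2 − rank ∂_3 = (2 − 2) − 0 = 0, and there is no ∂_3, so H_2 = 0.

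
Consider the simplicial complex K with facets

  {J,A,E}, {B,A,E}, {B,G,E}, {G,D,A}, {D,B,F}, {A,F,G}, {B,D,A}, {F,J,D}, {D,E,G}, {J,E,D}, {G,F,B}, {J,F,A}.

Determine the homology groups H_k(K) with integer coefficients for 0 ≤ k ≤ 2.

Fix the vertex order A < B < D < E < F < G < J and write every simplex with vertices in increasing order. Then dim K = 2 and the simplices of K are:

  0-simplices (7): A, B, D, E, F, G, J
  1-simplices (18): AB, AD, AE, AF, AG, AJ, BD, BE, BF, BG, DE, DF, DG, DJ, EG, EJ, FG, FJ
  2-simplices (12): ABD, ABE, ADG, AEJ, AFG, AFJ, BDF, BEG, BFG, DEG, DEJ, DFJ

so the chain groups are C_0 ≅ Z^7, C_1 ≅ Z^18, C_2 ≅ Z^12.

The boundary map ∂_1: C_1 → C_0 is given by ∂[p,q] = [q] − [p]. For instance
  ∂DE = E − D.
This gives a 7×18 integer matrix of rank 6; reducing to Smith normal form yields diagonal entries (1,1,1,1,1,1).

∂_2: C_2 → C_1 acts by ∂[p,q,r] = [q,r] − [p,r] + [p,q]. For instance
  ∂BDF = DF − BF + BD,
  ∂BEG = EG − BG + BE.
This gives a 18×12 integer matrix of rank 12; reducing to Smith normal form yields diagonal entries (1,1,1,1,1,1,1,1,1,1,1,2).

Now H_k = ker ∂_k / im ∂_{k+1}, so:

  H_0: rank C_0 − rank ∂_1 = 7 − 6 = 1, and the invariant factors of ∂_1 are all 1, so H_0 ≅ Z.
  H_1: rank ker ∂_1 − rank ∂_2 = (18 − 6) − 12 = 0, and ∂_2 has invariant factor 2 > 1, so H_1 ≅ Z_2.
  H_2: rank ker ∂_2 − rank ∂_3 = (12 − 12) − 0 = 0, and there is no ∂_3, so H_2 ≅ 0.

H_0 ≅ Z,  H_1 ≅ Z_2,  H_2 = 0.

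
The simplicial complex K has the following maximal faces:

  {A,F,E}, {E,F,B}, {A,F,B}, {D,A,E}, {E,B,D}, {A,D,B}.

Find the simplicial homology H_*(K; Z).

Order the vertices as A < B < D < E < F. Listing each simplex with vertices in this order, K has dimension 2 with simplices:

  0-simplices (5): A, B, D, E, F
  1-simplices (9): AB, AD, AE, AF, BD, BE, BF, DE, EF
  2-simplices (6): ABD, ABF, ADE, AEF, BDE, BEF

giving chain groups C_0 ≅ Z^5, C_1 ≅ Z^9, C_2 ≅ Z^6.

Boundary ∂_1: C_1 → C_0 maps an edge to its endpoints' difference, ∂[p,q] = q − p.
This gives a 5×9 integer matrix of rank 4; reducing to Smith normal form yields diagonal entries (1,1,1,1).

The boundary map ∂_2: C_2 → C_1 maps a triangle to the signed sum of its edges. For instance
  ∂ABD = BD − AD + AB,
  ∂ABF = BF − AF + AB.
The 9×6 boundary matrix has rank 5 and Smith normal form diag(1,1,1,1,1).

Now H_k = ker ∂_k / im ∂_{k+1}, so:

  H_0: rank C_0 − rank ∂_1 = 5 − 4 = 1, and the invariant factors of ∂_1 are all 1, so H_0 = Z.
  H_1: rank ker ∂_1 − rank ∂_2 = (9 − 4) − 5 = 0, and the invariant factors of ∂_2 are all 1, so H_1 = 0.
  H_2: rank ker ∂_2 − rank ∂_3 = (6 − 5) − 0 = 1, and there is no ∂_3, so H_2 = Z.

H_0 ≅ Z,  H_1 = 0,  H_2 ≅ Z.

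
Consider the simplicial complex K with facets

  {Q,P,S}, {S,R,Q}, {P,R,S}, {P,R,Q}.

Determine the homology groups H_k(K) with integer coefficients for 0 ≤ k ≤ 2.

Order the vertices as P < Q < R < S. Listing each simplex with vertices in this order, K has dimension 2 with simplices:

  0-simplices (4): P, Q, R, S
  1-simplices (6): PQ, PR, PS, QR, QS, RS
  2-simplices (4): PQR, PQS, PRS, QRS

Hence C_0 ≅ Z^4, C_1 ≅ Z^6, C_2 ≅ Z^4.

The boundary map ∂_1: C_1 → C_0 sends each edge [p,q] (with p < q) to q − p.
The resulting 4×6 matrix has rank 3, and its Smith normal form has invariant factors (1,1,1).

The boundary map ∂_2: C_2 → C_1 sends each 2-simplex [p,q,r] to [q,r] − [p,r] + [p,q]. For instance
  ∂PRS = RS − PS + PR,
  ∂QRS = RS − QS + QR.
This gives a 6×4 integer matrix of rank 3; reducing to Smith normal form yields diagonal entries (1,1,1).

Now H_k = ker ∂_k / im ∂_{k+1}, so:

  H_0: rank C_0 − rank ∂_1 = 4 − 3 = 1, and the invariant factors of ∂_1 are all 1, so H_0 = Z.
  H_1: rank ker ∂_1 − rank ∂_2 = (6 − 3) − 3 = 0, and the invariant factors of ∂_2 are all 1, so H_1 = 0.
  H_2: rank ker ∂_2 − rank ∂_3 = (4 − 3) − 0 = 1, and there is no ∂_3, so H_2 = Z.

H_0 = Z,  H_1 = 0,  H_2 = Z.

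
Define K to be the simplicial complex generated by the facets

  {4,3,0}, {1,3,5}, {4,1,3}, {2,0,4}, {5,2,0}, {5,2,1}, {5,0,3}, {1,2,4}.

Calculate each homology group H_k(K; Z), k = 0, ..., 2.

K has 6 vertices, 12 edges, 8 triangles.
rank ∂_0 = 0, rank ∂_1 = 5 ⇒ b_0 = 6 − 0 − 5 = 1; all invariant factors of ∂_1 are 1 so no torsion. So H_0 = Z.
rank ∂_1 = 5, rank ∂_2 = 7 ⇒ b_1 = 12 − 5 − 7 = 0; all invariant factors of ∂_2 are 1 so no torsion. So H_1 = 0.
rank ∂_2 = 7, rank ∂_3 = 0 ⇒ b_2 = 8 − 7 − 0 = 1. So H_2 = Z.

H_0 = Z,  H_1 = 0,  H_2 = Z.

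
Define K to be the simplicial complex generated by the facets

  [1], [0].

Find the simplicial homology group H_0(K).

H_0 ≅ Z^2.

Fix the vertex order 0 < 1 and write every simplex with vertices in increasing order. Then dim K = 0 and the simplices of K are:

  0-simplices (2): [0], [1]

Hence C_0 ≅ Z^2.

From H_k ≅ ker(∂_k) / im(∂_{k+1}) we obtain:

  H_0: rank C_0 − rank ∂_1 = 2 − 0 = 2, and there is no ∂_1, so H_0 ≅ Z^2.

(K is a triangulation of a set of 2 points.)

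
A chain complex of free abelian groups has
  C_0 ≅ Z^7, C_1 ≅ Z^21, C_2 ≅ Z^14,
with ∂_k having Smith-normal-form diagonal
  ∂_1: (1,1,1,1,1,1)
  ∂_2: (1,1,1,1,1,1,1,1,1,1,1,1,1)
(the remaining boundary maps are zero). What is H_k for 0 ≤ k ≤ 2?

H_0 ≅ Z,  H_1 ≅ Z^2,  H_2 ≅ Z.

H_0: b_0 = 7 − 0 − 6 = 1; torsion from ∂_1 factors > 1: none. So H_0 ≅ Z.
H_1: b_1 = 21 − 6 − 13 = 2; torsion from ∂_2 factors > 1: none. So H_1 ≅ Z^2.
H_2: b_2 = 14 − 13 − 0 = 1; torsion from ∂_3 factors > 1: none. So H_2 ≅ Z.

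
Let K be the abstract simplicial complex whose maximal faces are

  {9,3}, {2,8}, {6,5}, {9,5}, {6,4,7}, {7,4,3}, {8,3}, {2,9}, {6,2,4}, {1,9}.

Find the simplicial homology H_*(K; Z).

H_0 = Z,  H_1 = Z^3,  H_2 = 0.

Take the total order 1 < 2 < 3 < 4 < 5 < 6 < 7 < 8 < 9 on the vertex set. Then K (dimension 2) consists of the simplices:

  0-simplices (9): [1], [2], [3], [4], [5], [6], [7], [8], [9]
  1-simplices (14): [1,9], [2,4], [2,6], [2,8], [2,9], [3,4], [3,7], [3,8], [3,9], [4,6], [4,7], [5,6], [5,9], [6,7]
  2-simplices (3): [2,4,6], [3,4,7], [4,6,7]

giving chain groups C_0 ≅ Z^9, C_1 ≅ Z^14, C_2 ≅ Z^3.

Boundary ∂_1: C_1 → C_0 is given by ∂[p,q] = [q] − [p].
The 9×14 boundary matrix has rank 8 and Smith normal form diag(1,1,1,1,1,1,1,1).

Boundary ∂_2: C_2 → C_1 acts by ∂[p,q,r] = [q,r] − [p,r] + [p,q]. For instance
  ∂[2,4,6] = [4,6] − [2,6] + [2,4],
  ∂[3,4,7] = [4,7] − [3,7] + [3,4].
As a 14×3 matrix over Z this has rank 3, with invariant factors (1,1,1).

From H_k ≅ ker(∂_k) / im(∂_{k+1}) we obtain:

  H_0: rank C_0 − rank ∂_1 = 9 − 8 = 1, and the invariant factors of ∂_1 are all 1, so H_0 = Z.
  H_1: rank ker ∂_1 − rank ∂_2 = (14 − 8) − 3 = 3, and the invariant factors of ∂_2 are all 1, so H_1 = Z^3.
  H_2: rank ker ∂_2 − rank ∂_3 = (3 − 3) − 0 = 0, and there is no ∂_3, so H_2 = 0.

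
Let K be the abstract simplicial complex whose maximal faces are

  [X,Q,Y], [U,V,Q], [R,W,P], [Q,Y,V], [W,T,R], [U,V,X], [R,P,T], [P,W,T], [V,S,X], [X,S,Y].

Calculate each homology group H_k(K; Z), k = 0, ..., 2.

Fix the vertex order P < Q < R < S < T < U < V < W < X < Y and write every simplex with vertices in increasing order. Then dim K = 2 and the simplices of K are:

  0-simplices (10): P, Q, R, S, T, U, V, W, X, Y
  1-simplices (18): PR, PT, PW, QU, QV, QX, QY, RT, RW, SV, SX, SY, TW, UV, UX, VX, VY, XY
  2-simplices (10): PRT, PRW, PTW, QUV, QVY, QXY, RTW, SVX, SXY, UVX

so the chain groups are C_0 ≅ Z^10, C_1 ≅ Z^18, C_2 ≅ Z^10.

∂_1: C_1 → C_0 is given by ∂[p,q] = [q] − [p].
This gives a 10×18 integer matrix of rank 8; reducing to Smith normal form yields diagonal entries (1,1,1,1,1,1,1,1).

The boundary map ∂_2: C_2 → C_1 sends each 2-simplex [p,q,r] to [q,r] − [p,r] + [p,q]. For instance
  ∂UVX = VX − UX + UV,
  ∂QVY = VY − QY + QV.
This gives a 18×10 integer matrix of rank 9; reducing to Smith normal form yields diagonal entries (1,1,1,1,1,1,1,1,1).

Now H_k = ker ∂_k / im ∂_{k+1}, so:

  H_0: rank C_0 − rank ∂_1 = 10 − 8 = 2, and the invariant factors of ∂_1 are all 1, so H_0 = Z^2.
  H_1: rank ker ∂_1 − rank ∂_2 = (18 − 8) − 9 = 1, and the invariant factors of ∂_2 are all 1, so H_1 = Z.
  H_2: rank ker ∂_2 − rank ∂_3 = (10 − 9) − 0 = 1, and there is no ∂_3, so H_2 = Z.

As a check, the Euler characteristic is 10 − 18 + 10 = 2, which agrees with 2 − 1 + 1 = 2.
(K is a triangulation of the disjoint union of the 2-sphere S^2 and the cylinder S^1 x I.)

H_0 ≅ Z^2,  H_1 ≅ Z,  H_2 ≅ Z.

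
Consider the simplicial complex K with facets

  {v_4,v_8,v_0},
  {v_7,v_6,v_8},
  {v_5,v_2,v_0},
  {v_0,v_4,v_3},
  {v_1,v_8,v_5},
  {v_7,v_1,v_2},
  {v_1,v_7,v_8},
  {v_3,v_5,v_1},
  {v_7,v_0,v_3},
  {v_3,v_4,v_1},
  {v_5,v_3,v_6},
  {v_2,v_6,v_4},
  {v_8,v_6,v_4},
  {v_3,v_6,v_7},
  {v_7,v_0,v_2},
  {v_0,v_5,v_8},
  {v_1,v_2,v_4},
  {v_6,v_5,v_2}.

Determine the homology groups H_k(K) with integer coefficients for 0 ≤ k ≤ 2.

H_0 = Z,  H_1 = Z^2,  H_2 = Z.

K has 9 vertices, 27 edges, 18 triangles.
rank ∂_0 = 0, rank ∂_1 = 8 ⇒ b_0 = 9 − 0 − 8 = 1; all invariant factors of ∂_1 are 1 so no torsion. So H_0 = Z.
rank ∂_1 = 8, rank ∂_2 = 17 ⇒ b_1 = 27 − 8 − 17 = 2; all invariant factors of ∂_2 are 1 so no torsion. So H_1 = Z^2.
rank ∂_2 = 17, rank ∂_3 = 0 ⇒ b_2 = 18 − 17 − 0 = 1. So H_2 = Z.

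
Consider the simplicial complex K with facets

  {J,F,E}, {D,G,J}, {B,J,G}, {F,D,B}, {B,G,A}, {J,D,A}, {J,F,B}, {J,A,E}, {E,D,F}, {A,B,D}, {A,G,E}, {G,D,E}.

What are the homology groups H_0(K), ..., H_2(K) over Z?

Order the vertices as A < B < D < E < F < G < J. Listing each simplex with vertices in this order, K has dimension 2 with simplices:

  0-simplices (7): A, B, D, E, F, G, J
  1-simplices (18): AB, AD, AE, AG, AJ, BD, BF, BG, BJ, DE, DF, DG, DJ, EF, EG, EJ, FJ, GJ
  2-simplices (12): ABD, ABG, ADJ, AEG, AEJ, BDF, BFJ, BGJ, DEF, DEG, DGJ, EFJ

giving chain groups C_0 ≅ Z^7, C_1 ≅ Z^18, C_2 ≅ Z^12.

Boundary ∂_1: C_1 → C_0 is given by ∂[p,q] = [q] − [p].
This gives a 7×18 integer matrix of rank 6; reducing to Smith normal form yields diagonal entries (1,1,1,1,1,1).

∂_2: C_2 → C_1 acts by ∂[p,q,r] = [q,r] − [p,r] + [p,q]. For instance
  ∂BDF = DF − BF + BD,
  ∂ABG = BG − AG + AB.
The resulting 18×12 matrix has rank 12, and its Smith normal form has invariant factors (1,1,1,1,1,1,1,1,1,1,1,2).

Now H_k = ker ∂_k / im ∂_{k+1}, so:

  H_0: rank C_0 − rank ∂_1 = 7 − 6 = 1, and the invariant factors of ∂_1 are all 1, so H_0 = Z.
  H_1: rank ker ∂_1 − rank ∂_2 = (18 − 6) − 12 = 0, and ∂_2 has invariant factor 2 > 1, so H_1 = Z_2.
  H_2: rank ker ∂_2 − rank ∂_3 = (12 − 12) − 0 = 0, and there is no ∂_3, so H_2 = 0.

As a check, the Euler characteristic is 7 − 18 + 12 = 1, which agrees with 1 − 0 + 0 = 1.

H_0 = Z,  H_1 = Z_2,  H_2 = 0.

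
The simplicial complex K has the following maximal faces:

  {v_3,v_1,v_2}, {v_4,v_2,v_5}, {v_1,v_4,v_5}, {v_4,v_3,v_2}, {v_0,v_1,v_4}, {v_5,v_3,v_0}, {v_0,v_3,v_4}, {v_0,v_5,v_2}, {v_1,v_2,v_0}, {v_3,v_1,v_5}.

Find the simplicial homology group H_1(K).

H_1 = Z_2.

Fix the vertex order v_0 < v_1 < v_2 < v_3 < v_4 < v_5 and write every simplex with vertices in increasing order. Then dim K = 2 and the simplices of K are:

  0-simplices (6): [v_0], [v_1], [v_2], [v_3], [v_4], [v_5]
  1-simplices (15): (15 of them)
  2-simplices (10): [v_0,v_1,v_2], [v_0,v_1,v_4], [v_0,v_2,v_5], [v_0,v_3,v_4], [v_0,v_3,v_5], [v_1,v_2,v_3], [v_1,v_3,v_5], [v_1,v_4,v_5], [v_2,v_3,v_4], [v_2,v_4,v_5]

giving chain groups C_0 ≅ Z^6, C_1 ≅ Z^15, C_2 ≅ Z^10.

The boundary map ∂_1: C_1 → C_0 maps an edge to its endpoints' difference, ∂[p,q] = q − p.
The 6×15 boundary matrix has rank 5 and Smith normal form diag(1,1,1,1,1).

Boundary ∂_2: C_2 → C_1 sends each 2-simplex [p,q,r] to [q,r] − [p,r] + [p,q]. For instance
  ∂[v_1,v_3,v_5] = [v_3,v_5] − [v_1,v_5] + [v_1,v_3],
  ∂[v_1,v_2,v_3] = [v_2,v_3] − [v_1,v_3] + [v_1,v_2].
As a 15×10 matrix over Z this has rank 10, with invariant factors (1,1,1,1,1,1,1,1,1,2).

Computing H_k = (kernel of ∂_k) / (image of ∂_{k+1}):

  H_1: rank ker ∂_1 − rank ∂_2 = (15 − 5) − 10 = 0, and ∂_2 has invariant factor 2 > 1, so H_1 = Z_2.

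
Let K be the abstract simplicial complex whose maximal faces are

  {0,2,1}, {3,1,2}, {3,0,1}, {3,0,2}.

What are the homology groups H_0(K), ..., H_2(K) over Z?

We work with the vertex ordering 0 < 1 < 2 < 3. The simplices of K, each written with vertices in increasing order, are:

  0-simplices (4): [0], [1], [2], [3]
  1-simplices (6): [0,1], [0,2], [0,3], [1,2], [1,3], [2,3]
  2-simplices (4): [0,1,2], [0,1,3], [0,2,3], [1,2,3]

so the chain groups are C_0 ≅ Z^4, C_1 ≅ Z^6, C_2 ≅ Z^4.

∂_1: C_1 → C_0 maps an edge to its endpoints' difference, ∂[p,q] = q − p. For instance
  ∂[1,2] = [2] − [1].
The resulting 4×6 matrix has rank 3, and its Smith normal form has invariant factors (1,1,1).

The boundary map ∂_2: C_2 → C_1 maps a triangle to the signed sum of its edges. For instance
  ∂[0,1,3] = [1,3] − [0,3] + [0,1],
  ∂[1,2,3] = [2,3] − [1,3] + [1,2].
The resulting 6×4 matrix has rank 3, and its Smith normal form has invariant factors (1,1,1).

From H_k ≅ ker(∂_k) / im(∂_{k+1}) we obtain:

  H_0: rank C_0 − rank ∂_1 = 4 − 3 = 1, and the invariant factors of ∂_1 are all 1, so H_0 ≅ Z.
  H_1: rank ker ∂_1 − rank ∂_2 = (6 − 3) − 3 = 0, and the invariant factors of ∂_2 are all 1, so H_1 ≅ 0.
  H_2: rank ker ∂_2 − rank ∂_3 = (4 − 3) − 0 = 1, and there is no ∂_3, so H_2 ≅ Z.

H_0 = Z,  H_1 = 0,  H_2 = Z.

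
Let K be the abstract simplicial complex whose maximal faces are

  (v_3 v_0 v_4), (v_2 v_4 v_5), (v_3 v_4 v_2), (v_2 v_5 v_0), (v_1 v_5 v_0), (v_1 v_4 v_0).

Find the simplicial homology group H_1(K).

Take the total order v_0 < v_1 < v_2 < v_3 < v_4 < v_5 on the vertex set. Then K (dimension 2) consists of the simplices:

  0-simplices (6): [v_0], [v_1], [v_2], [v_3], [v_4], [v_5]
  1-simplices (12): [v_0,v_1], [v_0,v_2], [v_0,v_3], [v_0,v_4], [v_0,v_5], [v_1,v_4], [v_1,v_5], [v_2,v_3], [v_2,v_4], [v_2,v_5], [v_3,v_4], [v_4,v_5]
  2-simplices (6): [v_0,v_1,v_4], [v_0,v_1,v_5], [v_0,v_2,v_5], [v_0,v_3,v_4], [v_2,v_3,v_4], [v_2,v_4,v_5]

giving chain groups C_0 ≅ Z^6, C_1 ≅ Z^12, C_2 ≅ Z^6.

∂_1: C_1 → C_0 sends each edge [p,q] (with p < q) to q − p.
The resulting 6×12 matrix has rank 5, and its Smith normal form has invariant factors (1,1,1,1,1).

The boundary map ∂_2: C_2 → C_1 acts by ∂[p,q,r] = [q,r] − [p,r] + [p,q]. For instance
  ∂[v_2,v_4,v_5] = [v_4,v_5] − [v_2,v_5] + [v_2,v_4],
  ∂[v_0,v_3,v_4] = [v_3,v_4] − [v_0,v_4] + [v_0,v_3].
This gives a 12×6 integer matrix of rank 6; reducing to Smith normal form yields diagonal entries (1,1,1,1,1,1).

Now H_k = ker ∂_k / im ∂_{k+1}, so:

  H_1: rank ker ∂_1 − rank ∂_2 = (12 − 5) − 6 = 1, and the invariant factors of ∂_2 are all 1, so H_1 = Z.

H_1 ≅ Z.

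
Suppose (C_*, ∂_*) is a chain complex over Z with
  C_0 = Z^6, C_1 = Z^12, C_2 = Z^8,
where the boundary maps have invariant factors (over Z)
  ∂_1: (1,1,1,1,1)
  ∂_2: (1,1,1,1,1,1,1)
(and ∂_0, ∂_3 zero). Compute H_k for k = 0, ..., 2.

H_0: b_0 = 6 − 0 − 5 = 1; torsion from ∂_1 factors > 1: none. So H_0 = Z.
H_1: b_1 = 12 − 5 − 7 = 0; torsion from ∂_2 factors > 1: none. So H_1 = 0.
H_2: b_2 = 8 − 7 − 0 = 1; torsion from ∂_3 factors > 1: none. So H_2 = Z.

H_0 = Z,  H_1 = 0,  H_2 = Z.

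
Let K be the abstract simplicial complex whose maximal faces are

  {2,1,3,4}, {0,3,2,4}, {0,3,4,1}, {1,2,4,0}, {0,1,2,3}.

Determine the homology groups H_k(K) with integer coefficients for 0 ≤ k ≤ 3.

K has 5 vertices, 10 edges, 10 triangles, 5 3-simplices.
rank ∂_0 = 0, rank ∂_1 = 4 ⇒ b_0 = 5 − 0 − 4 = 1; all invariant factors of ∂_1 are 1 so no torsion. So H_0 = Z.
rank ∂_1 = 4, rank ∂_2 = 6 ⇒ b_1 = 10 − 4 − 6 = 0; all invariant factors of ∂_2 are 1 so no torsion. So H_1 = 0.
rank ∂_2 = 6, rank ∂_3 = 4 ⇒ b_2 = 10 − 6 − 4 = 0; all invariant factors of ∂_3 are 1 so no torsion. So H_2 = 0.
rank ∂_3 = 4, rank ∂_4 = 0 ⇒ b_3 = 5 − 4 − 0 = 1. So H_3 = Z.

H_0 = Z,  H_1 = 0,  H_2 = 0,  H_3 = Z.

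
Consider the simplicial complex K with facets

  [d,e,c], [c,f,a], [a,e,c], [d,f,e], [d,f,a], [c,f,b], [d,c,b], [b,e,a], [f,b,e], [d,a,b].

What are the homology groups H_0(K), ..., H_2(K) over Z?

We work with the vertex ordering a < b < c < d < e < f. The simplices of K, each written with vertices in increasing order, are:

  0-simplices (6): a, b, c, d, e, f
  1-simplices (15): ab, ac, ad, ae, af, bc, bd, be, bf, cd, ce, cf, de, df, ef
  2-simplices (10): abd, abe, ace, acf, adf, bcd, bcf, bef, cde, def

so the chain groups are C_0 ≅ Z^6, C_1 ≅ Z^15, C_2 ≅ Z^10.

Boundary ∂_1: C_1 → C_0 sends each edge [p,q] (with p < q) to q − p.
The 6×15 boundary matrix has rank 5 and Smith normal form diag(1,1,1,1,1).

The boundary map ∂_2: C_2 → C_1 sends each 2-simplex [p,q,r] to [q,r] − [p,r] + [p,q]. For instance
  ∂abe = be − ae + ab,
  ∂ace = ce − ae + ac.
This gives a 15×10 integer matrix of rank 10; reducing to Smith normal form yields diagonal entries (1,1,1,1,1,1,1,1,1,2).

Reading off H_k = ker ∂_k / im ∂_{k+1}:

  H_0: rank C_0 − rank ∂_1 = 6 − 5 = 1, and the invariant factors of ∂_1 are all 1, so H_0 ≅ Z.
  H_1: rank ker ∂_1 − rank ∂_2 = (15 − 5) − 10 = 0, and ∂_2 has invariant factor 2 > 1, so H_1 ≅ Z/2.
  H_2: rank ker ∂_2 − rank ∂_3 = (10 − 10) − 0 = 0, and there is no ∂_3, so H_2 ≅ 0.

H_0 = Z,  H_1 = Z/2,  H_2 = 0.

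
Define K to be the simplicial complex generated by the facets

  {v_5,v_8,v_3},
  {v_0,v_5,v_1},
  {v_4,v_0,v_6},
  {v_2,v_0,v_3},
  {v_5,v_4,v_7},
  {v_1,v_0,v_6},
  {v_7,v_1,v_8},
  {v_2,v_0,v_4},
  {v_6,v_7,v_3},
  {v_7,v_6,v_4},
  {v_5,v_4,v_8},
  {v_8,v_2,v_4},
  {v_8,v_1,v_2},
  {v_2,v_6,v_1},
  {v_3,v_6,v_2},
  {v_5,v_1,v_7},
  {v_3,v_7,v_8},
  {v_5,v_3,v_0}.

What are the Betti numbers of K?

b_0 = 1, b_1 = 1, b_2 = 0.

Order the vertices as v_0 < v_1 < v_2 < v_3 < v_4 < v_5 < v_6 < v_7 < v_8. Listing each simplex with vertices in this order, K has dimension 2 with simplices:

  0-simplices (9): [v_0], [v_1], [v_2], [v_3], [v_4], [v_5], [v_6], [v_7], [v_8]
  1-simplices (27): (27 of them)
  2-simplices (18): (18 of them)

Hence C_0 ≅ Z^9, C_1 ≅ Z^27, C_2 ≅ Z^18.

∂_1: C_1 → C_0 sends each edge [p,q] (with p < q) to q − p. For instance
  ∂[v_0,v_3] = [v_3] − [v_0].
As a 9×27 matrix over Z this has rank 8, with invariant factors (1,1,1,1,1,1,1,1).

The boundary map ∂_2: C_2 → C_1 acts by ∂[p,q,r] = [q,r] − [p,r] + [p,q]. For instance
  ∂[v_1,v_7,v_8] = [v_7,v_8] − [v_1,v_8] + [v_1,v_7],
  ∂[v_3,v_7,v_8] = [v_7,v_8] − [v_3,v_8] + [v_3,v_7].
This gives a 27×18 integer matrix of rank 18; reducing to Smith normal form yields diagonal entries (1,1,1,1,1,1,1,1,1,1,1,1,1,1,1,1,1,2).

Reading off H_k = ker ∂_k / im ∂_{k+1}:

  H_0: rank C_0 − rank ∂_1 = 9 − 8 = 1, and the invariant factors of ∂_1 are all 1, so H_0 ≅ Z.
  H_1: rank ker ∂_1 − rank ∂_2 = (27 − 8) − 18 = 1, and ∂_2 has invariant factor 2 > 1, so H_1 ≅ Z × Z/2.
  H_2: rank ker ∂_2 − rank ∂_3 = (18 − 18) − 0 = 0, and there is no ∂_3, so H_2 ≅ 0.

As a check, the Euler characteristic is 9 − 27 + 18 = 0, which agrees with 1 − 1 + 0 = 0.

Hence the Betti numbers are b_0 = 1, b_1 = 1, b_2 = 0.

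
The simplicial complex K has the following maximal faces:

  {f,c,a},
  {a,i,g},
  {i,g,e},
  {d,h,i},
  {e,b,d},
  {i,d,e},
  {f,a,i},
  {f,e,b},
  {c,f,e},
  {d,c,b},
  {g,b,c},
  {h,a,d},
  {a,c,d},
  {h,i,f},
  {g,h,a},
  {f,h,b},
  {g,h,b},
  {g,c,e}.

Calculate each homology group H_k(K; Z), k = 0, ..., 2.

Take the total order a < b < c < d < e < f < g < h < i on the vertex set. Then K (dimension 2) consists of the simplices:

  0-simplices (9): a, b, c, d, e, f, g, h, i
  1-simplices (27): ac, ad, af, ag, ah, ai, bc, bd, be, bf, bg, bh, cd, ce, cf, cg, de, dh, di, ef, eg, ei, fh, fi, gh, gi, hi
  2-simplices (18): acd, acf, adh, afi, agh, agi, bcd, bcg, bde, bef, bfh, bgh, cef, ceg, dei, dhi, egi, fhi

giving chain groups C_0 ≅ Z^9, C_1 ≅ Z^27, C_2 ≅ Z^18.

∂_1: C_1 → C_0 sends each edge [p,q] (with p < q) to q − p. For instance
  ∂ef = f − e.
As a 9×27 matrix over Z this has rank 8, with invariant factors (1,1,1,1,1,1,1,1).

Boundary ∂_2: C_2 → C_1 acts by ∂[p,q,r] = [q,r] − [p,r] + [p,q]. For instance
  ∂bde = de − be + bd,
  ∂bcd = cd − bd + bc.
The 27×18 boundary matrix has rank 18 and Smith normal form diag(1,1,1,1,1,1,1,1,1,1,1,1,1,1,1,1,1,2).

From H_k ≅ ker(∂_k) / im(∂_{k+1}) we obtain:

  H_0: rank C_0 − rank ∂_1 = 9 − 8 = 1, and the invariant factors of ∂_1 are all 1, so H_0 = Z.
  H_1: rank ker ∂_1 − rank ∂_2 = (27 − 8) − 18 = 1, and ∂_2 has invariant factor 2 > 1, so H_1 = Z ⊕ Z/2.
  H_2: rank ker ∂_2 − rank ∂_3 = (18 − 18) − 0 = 0, and there is no ∂_3, so H_2 = 0.

H_0 = Z,  H_1 = Z ⊕ Z/2,  H_2 = 0.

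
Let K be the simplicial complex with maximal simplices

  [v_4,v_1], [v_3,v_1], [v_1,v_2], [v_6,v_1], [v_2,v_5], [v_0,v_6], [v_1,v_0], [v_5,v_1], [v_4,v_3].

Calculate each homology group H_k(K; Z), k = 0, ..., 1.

H_0 = Z,  H_1 = Z^3.

Fix the vertex order v_0 < v_1 < v_2 < v_3 < v_4 < v_5 < v_6 and write every simplex with vertices in increasing order. Then dim K = 1 and the simplices of K are:

  0-simplices (7): [v_0], [v_1], [v_2], [v_3], [v_4], [v_5], [v_6]
  1-simplices (9): [v_0,v_1], [v_0,v_6], [v_1,v_2], [v_1,v_3], [v_1,v_4], [v_1,v_5], [v_1,v_6], [v_2,v_5], [v_3,v_4]

so the chain groups are C_0 ≅ Z^7, C_1 ≅ Z^9.

Boundary ∂_1: C_1 → C_0 is given by ∂[p,q] = [q] − [p]. For instance
  ∂[v_1,v_3] = [v_3] − [v_1].
This gives a 7×9 integer matrix of rank 6; reducing to Smith normal form yields diagonal entries (1,1,1,1,1,1).

From H_k ≅ ker(∂_k) / im(∂_{k+1}) we obtain:

  H_0: rank C_0 − rank ∂_1 = 7 − 6 = 1, and the invariant factors of ∂_1 are all 1, so H_0 = Z.
  H_1: rank ker ∂_1 − rank ∂_2 = (9 − 6) − 0 = 3, and there is no ∂_2, so H_1 = Z^3.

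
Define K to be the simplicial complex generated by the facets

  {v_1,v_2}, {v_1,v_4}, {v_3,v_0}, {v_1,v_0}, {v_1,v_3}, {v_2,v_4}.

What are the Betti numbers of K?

b_0 = 1, b_1 = 2.

We work with the vertex ordering v_0 < v_1 < v_2 < v_3 < v_4. The simplices of K, each written with vertices in increasing order, are:

  0-simplices (5): [v_0], [v_1], [v_2], [v_3], [v_4]
  1-simplices (6): [v_0,v_1], [v_0,v_3], [v_1,v_2], [v_1,v_3], [v_1,v_4], [v_2,v_4]

Hence C_0 ≅ Z^5, C_1 ≅ Z^6.

∂_1: C_1 → C_0 sends each edge [p,q] (with p < q) to q − p. For instance
  ∂[v_1,v_2] = [v_2] − [v_1].
The 5×6 boundary matrix has rank 4 and Smith normal form diag(1,1,1,1).

Computing H_k = (kernel of ∂_k) / (image of ∂_{k+1}):

  H_0: rank C_0 − rank ∂_1 = 5 − 4 = 1, and the invariant factors of ∂_1 are all 1, so H_0 ≅ Z.
  H_1: rank ker ∂_1 − rank ∂_2 = (6 − 4) − 0 = 2, and there is no ∂_2, so H_1 ≅ Z^2.

As a check, the Euler characteristic is 5 − 6 = -1, which agrees with 1 − 2 = -1.
(K is a triangulation of a wedge of 2 circles.)

Hence the Betti numbers are b_0 = 1, b_1 = 2.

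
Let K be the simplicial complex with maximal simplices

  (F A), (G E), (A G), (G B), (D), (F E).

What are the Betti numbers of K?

b_0 = 2, b_1 = 1.

Fix the vertex order A < B < D < E < F < G and write every simplex with vertices in increasing order. Then dim K = 1 and the simplices of K are:

  0-simplices (6): A, B, D, E, F, G
  1-simplices (5): AF, AG, BG, EF, EG

so the chain groups are C_0 ≅ Z^6, C_1 ≅ Z^5.

The boundary map ∂_1: C_1 → C_0 maps an edge to its endpoints' difference, ∂[p,q] = q − p. For instance
  ∂EF = F − E.
The resulting 6×5 matrix has rank 4, and its Smith normal form has invariant factors (1,1,1,1).

From H_k ≅ ker(∂_k) / im(∂_{k+1}) we obtain:

  H_0: rank C_0 − rank ∂_1 = 6 − 4 = 2, and the invariant factors of ∂_1 are all 1, so H_0 ≅ Z^2.
  H_1: rank ker ∂_1 − rank ∂_2 = (5 − 4) − 0 = 1, and there is no ∂_2, so H_1 ≅ Z.

Hence the Betti numbers are b_0 = 2, b_1 = 1.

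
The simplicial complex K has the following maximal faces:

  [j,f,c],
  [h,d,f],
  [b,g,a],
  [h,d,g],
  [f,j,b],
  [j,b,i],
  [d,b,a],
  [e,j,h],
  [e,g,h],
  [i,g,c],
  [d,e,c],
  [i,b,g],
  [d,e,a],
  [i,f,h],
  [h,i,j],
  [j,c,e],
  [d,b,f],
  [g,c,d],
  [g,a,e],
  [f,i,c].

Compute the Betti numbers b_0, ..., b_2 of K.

b_0 = 1, b_1 = 1, b_2 = 0.

Fix the vertex order a < b < c < d < e < f < g < h < i < j and write every simplex with vertices in increasing order. Then dim K = 2 and the simplices of K are:

  0-simplices (10): a, b, c, d, e, f, g, h, i, j
  1-simplices (30): ab, ad, ae, ag, bd, bf, bg, bi, bj, cd, ce, cf, cg, ci, cj, de, df, dg, dh, eg, eh, ej, fh, fi, fj, gh, gi, hi, hj, ij
  2-simplices (20): abd, abg, ade, aeg, bdf, bfj, bgi, bij, cde, cdg, cej, cfi, cfj, cgi, dfh, dgh, egh, ehj, fhi, hij

so the chain groups are C_0 ≅ Z^10, C_1 ≅ Z^30, C_2 ≅ Z^20.

∂_1: C_1 → C_0 maps an edge to its endpoints' difference, ∂[p,q] = q − p.
The resulting 10×30 matrix has rank 9, and its Smith normal form has invariant factors (1,1,1,1,1,1,1,1,1).

∂_2: C_2 → C_1 acts by ∂[p,q,r] = [q,r] − [p,r] + [p,q]. For instance
  ∂bij = ij − bj + bi,
  ∂hij = ij − hj + hi.
This gives a 30×20 integer matrix of rank 20; reducing to Smith normal form yields diagonal entries (1,1,1,1,1,1,1,1,1,1,1,1,1,1,1,1,1,1,1,2).

Reading off H_k = ker ∂_k / im ∂_{k+1}:

  H_0: rank C_0 − rank ∂_1 = 10 − 9 = 1, and the invariant factors of ∂_1 are all 1, so H_0 = Z.
  H_1: rank ker ∂_1 − rank ∂_2 = (30 − 9) − 20 = 1, and ∂_2 has invariant factor 2 > 1, so H_1 = Z ⊕ Z_2.
  H_2: rank ker ∂_2 − rank ∂_3 = (20 − 20) − 0 = 0, and there is no ∂_3, so H_2 = 0.

Hence the Betti numbers are b_0 = 1, b_1 = 1, b_2 = 0.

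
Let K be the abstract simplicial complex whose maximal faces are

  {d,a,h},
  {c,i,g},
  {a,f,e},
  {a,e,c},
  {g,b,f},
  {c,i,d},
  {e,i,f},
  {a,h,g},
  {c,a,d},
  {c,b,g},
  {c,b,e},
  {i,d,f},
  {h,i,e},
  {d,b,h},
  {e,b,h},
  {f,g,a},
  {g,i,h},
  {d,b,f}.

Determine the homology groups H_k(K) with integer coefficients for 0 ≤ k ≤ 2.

Order the vertices as a < b < c < d < e < f < g < h < i. Listing each simplex with vertices in this order, K has dimension 2 with simplices:

  0-simplices (9): a, b, c, d, e, f, g, h, i
  1-simplices (27): ac, ad, ae, af, ag, ah, bc, bd, be, bf, bg, bh, cd, ce, cg, ci, df, dh, di, ef, eh, ei, fg, fi, gh, gi, hi
  2-simplices (18): acd, ace, adh, aef, afg, agh, bce, bcg, bdf, bdh, beh, bfg, cdi, cgi, dfi, efi, ehi, ghi

giving chain groups C_0 ≅ Z^9, C_1 ≅ Z^27, C_2 ≅ Z^18.

The boundary map ∂_1: C_1 → C_0 sends each edge [p,q] (with p < q) to q − p. For instance
  ∂be = e − b.
As a 9×27 matrix over Z this has rank 8, with invariant factors (1,1,1,1,1,1,1,1).

The boundary map ∂_2: C_2 → C_1 maps a triangle to the signed sum of its edges. For instance
  ∂ghi = hi − gi + gh,
  ∂dfi = fi − di + df.
The 27×18 boundary matrix has rank 17 and Smith normal form diag(1,1,1,1,1,1,1,1,1,1,1,1,1,1,1,1,1).

Reading off H_k = ker ∂_k / im ∂_{k+1}:

  H_0: rank C_0 − rank ∂_1 = 9 − 8 = 1, and the invariant factors of ∂_1 are all 1, so H_0 = Z.
  H_1: rank ker ∂_1 − rank ∂_2 = (27 − 8) − 17 = 2, and the invariant factors of ∂_2 are all 1, so H_1 = Z^2.
  H_2: rank ker ∂_2 − rank ∂_3 = (18 − 17) − 0 = 1, and there is no ∂_3, so H_2 = Z.

(K is a triangulation of the torus T^2.)

H_0 ≅ Z,  H_1 ≅ Z^2,  H_2 ≅ Z.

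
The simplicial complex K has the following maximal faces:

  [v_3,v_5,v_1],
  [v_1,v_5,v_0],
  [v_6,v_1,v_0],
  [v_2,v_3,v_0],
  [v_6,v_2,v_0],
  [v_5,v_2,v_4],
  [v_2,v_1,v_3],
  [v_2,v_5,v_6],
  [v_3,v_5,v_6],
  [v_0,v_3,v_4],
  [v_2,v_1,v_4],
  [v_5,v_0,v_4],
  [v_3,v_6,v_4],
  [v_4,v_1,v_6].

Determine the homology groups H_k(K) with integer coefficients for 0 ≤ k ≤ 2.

H_0 = Z,  H_1 = Z^2,  H_2 = Z.

Fix the vertex order v_0 < v_1 < v_2 < v_3 < v_4 < v_5 < v_6 and write every simplex with vertices in increasing order. Then dim K = 2 and the simplices of K are:

  0-simplices (7): [v_0], [v_1], [v_2], [v_3], [v_4], [v_5], [v_6]
  1-simplices (21): (21 of them)
  2-simplices (14): (14 of them)

Hence C_0 ≅ Z^7, C_1 ≅ Z^21, C_2 ≅ Z^14.

∂_1: C_1 → C_0 sends each edge [p,q] (with p < q) to q − p. For instance
  ∂[v_2,v_4] = [v_4] − [v_2].
This gives a 7×21 integer matrix of rank 6; reducing to Smith normal form yields diagonal entries (1,1,1,1,1,1).

The boundary map ∂_2: C_2 → C_1 maps a triangle to the signed sum of its edges. For instance
  ∂[v_0,v_1,v_6] = [v_1,v_6] − [v_0,v_6] + [v_0,v_1],
  ∂[v_2,v_4,v_5] = [v_4,v_5] − [v_2,v_5] + [v_2,v_4].
The resulting 21×14 matrix has rank 13, and its Smith normal form has invariant factors (1,1,1,1,1,1,1,1,1,1,1,1,1).

From H_k ≅ ker(∂_k) / im(∂_{k+1}) we obtain:

  H_0: rank C_0 − rank ∂_1 = 7 − 6 = 1, and the invariant factors of ∂_1 are all 1, so H_0 ≅ Z.
  H_1: rank ker ∂_1 − rank ∂_2 = (21 − 6) − 13 = 2, and the invariant factors of ∂_2 are all 1, so H_1 ≅ Z^2.
  H_2: rank ker ∂_2 − rank ∂_3 = (14 − 13) − 0 = 1, and there is no ∂_3, so H_2 ≅ Z.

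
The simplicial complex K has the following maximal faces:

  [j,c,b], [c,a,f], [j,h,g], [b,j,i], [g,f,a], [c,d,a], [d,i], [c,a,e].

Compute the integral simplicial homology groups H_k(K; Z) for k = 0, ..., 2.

We work with the vertex ordering a < b < c < d < e < f < g < h < i < j. The simplices of K, each written with vertices in increasing order, are:

  0-simplices (10): a, b, c, d, e, f, g, h, i, j
  1-simplices (18): ac, ad, ae, af, ag, bc, bi, bj, cd, ce, cf, cj, di, fg, gh, gj, hj, ij
  2-simplices (7): acd, ace, acf, afg, bcj, bij, ghj

giving chain groups C_0 ≅ Z^10, C_1 ≅ Z^18, C_2 ≅ Z^7.

The boundary map ∂_1: C_1 → C_0 sends each edge [p,q] (with p < q) to q − p. For instance
  ∂bj = j − b.
This gives a 10×18 integer matrix of rank 9; reducing to Smith normal form yields diagonal entries (1,1,1,1,1,1,1,1,1).

∂_2: C_2 → C_1 acts by ∂[p,q,r] = [q,r] − [p,r] + [p,q]. For instance
  ∂acd = cd − ad + ac,
  ∂acf = cf − af + ac.
The 18×7 boundary matrix has rank 7 and Smith normal form diag(1,1,1,1,1,1,1).

Computing H_k = (kernel of ∂_k) / (image of ∂_{k+1}):

  H_0: rank C_0 − rank ∂_1 = 10 − 9 = 1, and the invariant factors of ∂_1 are all 1, so H_0 ≅ Z.
  H_1: rank ker ∂_1 − rank ∂_2 = (18 − 9) − 7 = 2, and the invariant factors of ∂_2 are all 1, so H_1 ≅ Z^2.
  H_2: rank ker ∂_2 − rank ∂_3 = (7 − 7) − 0 = 0, and there is no ∂_3, so H_2 ≅ 0.

H_0 = Z,  H_1 = Z^2,  H_2 = 0.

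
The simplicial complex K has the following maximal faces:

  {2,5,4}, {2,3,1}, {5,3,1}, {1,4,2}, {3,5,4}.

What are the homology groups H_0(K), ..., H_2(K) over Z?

Order the vertices as 1 < 2 < 3 < 4 < 5. Listing each simplex with vertices in this order, K has dimension 2 with simplices:

  0-simplices (5): [1], [2], [3], [4], [5]
  1-simplices (10): [1,2], [1,3], [1,4], [1,5], [2,3], [2,4], [2,5], [3,4], [3,5], [4,5]
  2-simplices (5): [1,2,3], [1,2,4], [1,3,5], [2,4,5], [3,4,5]

Hence C_0 ≅ Z^5, C_1 ≅ Z^10, C_2 ≅ Z^5.

The boundary map ∂_1: C_1 → C_0 is given by ∂[p,q] = [q] − [p].
This gives a 5×10 integer matrix of rank 4; reducing to Smith normal form yields diagonal entries (1,1,1,1).

Boundary ∂_2: C_2 → C_1 acts by ∂[p,q,r] = [q,r] − [p,r] + [p,q]. For instance
  ∂[1,2,4] = [2,4] − [1,4] + [1,2],
  ∂[1,2,3] = [2,3] − [1,3] + [1,2].
As a 10×5 matrix over Z this has rank 5, with invariant factors (1,1,1,1,1).

Now H_k = ker ∂_k / im ∂_{k+1}, so:

  H_0: rank C_0 − rank ∂_1 = 5 − 4 = 1, and the invariant factors of ∂_1 are all 1, so H_0 ≅ Z.
  H_1: rank ker ∂_1 − rank ∂_2 = (10 − 4) − 5 = 1, and the invariant factors of ∂_2 are all 1, so H_1 ≅ Z.
  H_2: rank ker ∂_2 − rank ∂_3 = (5 − 5) − 0 = 0, and there is no ∂_3, so H_2 ≅ 0.

As a check, the Euler characteristic is 5 − 10 + 5 = 0, which agrees with 1 − 1 + 0 = 0.

H_0 = Z,  H_1 = Z,  H_2 = 0.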